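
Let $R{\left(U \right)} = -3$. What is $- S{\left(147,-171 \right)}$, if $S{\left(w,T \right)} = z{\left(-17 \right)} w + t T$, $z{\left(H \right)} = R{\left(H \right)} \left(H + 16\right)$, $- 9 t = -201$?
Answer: $3378$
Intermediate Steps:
$t = \frac{67}{3}$ ($t = \left(- \frac{1}{9}\right) \left(-201\right) = \frac{67}{3} \approx 22.333$)
$z{\left(H \right)} = -48 - 3 H$ ($z{\left(H \right)} = - 3 \left(H + 16\right) = - 3 \left(16 + H\right) = -48 - 3 H$)
$S{\left(w,T \right)} = 3 w + \frac{67 T}{3}$ ($S{\left(w,T \right)} = \left(-48 - -51\right) w + \frac{67 T}{3} = \left(-48 + 51\right) w + \frac{67 T}{3} = 3 w + \frac{67 T}{3}$)
$- S{\left(147,-171 \right)} = - (3 \cdot 147 + \frac{67}{3} \left(-171\right)) = - (441 - 3819) = \left(-1\right) \left(-3378\right) = 3378$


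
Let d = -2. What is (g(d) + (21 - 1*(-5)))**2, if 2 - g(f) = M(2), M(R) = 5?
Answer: 529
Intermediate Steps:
g(f) = -3 (g(f) = 2 - 1*5 = 2 - 5 = -3)
(g(d) + (21 - 1*(-5)))**2 = (-3 + (21 - 1*(-5)))**2 = (-3 + (21 + 5))**2 = (-3 + 26)**2 = 23**2 = 529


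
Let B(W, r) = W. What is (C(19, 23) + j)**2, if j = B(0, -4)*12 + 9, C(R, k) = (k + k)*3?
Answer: 21609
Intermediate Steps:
C(R, k) = 6*k (C(R, k) = (2*k)*3 = 6*k)
j = 9 (j = 0*12 + 9 = 0 + 9 = 9)
(C(19, 23) + j)**2 = (6*23 + 9)**2 = (138 + 9)**2 = 147**2 = 21609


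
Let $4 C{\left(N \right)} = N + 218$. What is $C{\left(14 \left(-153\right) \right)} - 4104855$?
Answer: $-4105336$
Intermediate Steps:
$C{\left(N \right)} = \frac{109}{2} + \frac{N}{4}$ ($C{\left(N \right)} = \frac{N + 218}{4} = \frac{218 + N}{4} = \frac{109}{2} + \frac{N}{4}$)
$C{\left(14 \left(-153\right) \right)} - 4104855 = \left(\frac{109}{2} + \frac{14 \left(-153\right)}{4}\right) - 4104855 = \left(\frac{109}{2} + \frac{1}{4} \left(-2142\right)\right) - 4104855 = \left(\frac{109}{2} - \frac{1071}{2}\right) - 4104855 = -481 - 4104855 = -4105336$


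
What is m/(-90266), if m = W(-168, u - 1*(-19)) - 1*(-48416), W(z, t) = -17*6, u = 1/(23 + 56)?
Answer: -24157/45133 ≈ -0.53524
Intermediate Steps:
u = 1/79 ≈ 0.012658
W(z, t) = -102
m = 48314 (m = -102 - 1*(-48416) = -102 + 48416 = 48314)
m/(-90266) = 48314/(-90266) = 48314*(-1/90266) = -24157/45133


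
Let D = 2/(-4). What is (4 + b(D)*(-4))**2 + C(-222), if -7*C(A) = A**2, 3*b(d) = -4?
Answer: -438068/63 ≈ -6953.5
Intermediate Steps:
D = -1/2 (D = 2*(-1/4) = -1/2 ≈ -0.50000)
b(d) = -4/3 (b(d) = (1/3)*(-4) = -4/3)
C(A) = -A**2/7
(4 + b(D)*(-4))**2 + C(-222) = (4 - 4/3*(-4))**2 - 1/7*(-222)**2 = (4 + 16/3)**2 - 1/7*49284 = (28/3)**2 - 49284/7 = 784/9 - 49284/7 = -438068/63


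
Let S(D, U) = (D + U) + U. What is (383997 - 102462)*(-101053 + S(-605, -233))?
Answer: -28751480340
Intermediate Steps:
S(D, U) = D + 2*U
(383997 - 102462)*(-101053 + S(-605, -233)) = (383997 - 102462)*(-101053 + (-605 + 2*(-233))) = 281535*(-101053 + (-605 - 466)) = 281535*(-101053 - 1071) = 281535*(-102124) = -28751480340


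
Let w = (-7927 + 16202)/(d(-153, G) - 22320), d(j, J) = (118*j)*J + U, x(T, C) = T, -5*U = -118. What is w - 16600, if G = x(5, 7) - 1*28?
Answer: -32614443425/1964728 ≈ -16600.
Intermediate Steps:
U = 118/5 (U = -1/5*(-118) = 118/5 ≈ 23.600)
G = -23 (G = 5 - 1*28 = 5 - 28 = -23)
d(j, J) = 118/5 + 118*J*j (d(j, J) = (118*j)*J + 118/5 = 118*J*j + 118/5 = 118/5 + 118*J*j)
w = 41375/1964728 (w = (-7927 + 16202)/((118/5 + 118*(-23)*(-153)) - 22320) = 8275/((118/5 + 415242) - 22320) = 8275/(2076328/5 - 22320) = 8275/(1964728/5) = 8275*(5/1964728) = 41375/1964728 ≈ 0.021059)
w - 16600 = 41375/1964728 - 16600 = -32614443425/1964728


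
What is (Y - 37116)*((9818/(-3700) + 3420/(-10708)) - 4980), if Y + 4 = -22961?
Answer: 1482674360435583/4952450 ≈ 2.9938e+8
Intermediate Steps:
Y = -22965 (Y = -4 - 22961 = -22965)
(Y - 37116)*((9818/(-3700) + 3420/(-10708)) - 4980) = (-22965 - 37116)*((9818/(-3700) + 3420/(-10708)) - 4980) = -60081*((9818*(-1/3700) + 3420*(-1/10708)) - 4980) = -60081*((-4909/1850 - 855/2677) - 4980) = -60081*(-14723143/4952450 - 4980) = -60081*(-24677924143/4952450) = 1482674360435583/4952450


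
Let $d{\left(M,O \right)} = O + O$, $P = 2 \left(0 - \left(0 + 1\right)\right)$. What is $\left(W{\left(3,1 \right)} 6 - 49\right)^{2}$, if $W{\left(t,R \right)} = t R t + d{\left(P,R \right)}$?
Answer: $289$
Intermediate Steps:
$P = -2$ ($P = 2 \left(0 - 1\right) = 2 \left(-1\right) = -2$)
$d{\left(M,O \right)} = 2 O$
$W{\left(t,R \right)} = 2 R + R t^{2}$ ($W{\left(t,R \right)} = t R t + 2 R = R t t + 2 R = R t^{2} + 2 R = 2 R + R t^{2}$)
$\left(W{\left(3,1 \right)} 6 - 49\right)^{2} = \left(1 \left(2 + 3^{2}\right) 6 - 49\right)^{2} = \left(1 \left(2 + 9\right) 6 - 49\right)^{2} = \left(1 \cdot 11 \cdot 6 - 49\right)^{2} = \left(11 \cdot 6 - 49\right)^{2} = \left(66 - 49\right)^{2} = 17^{2} = 289$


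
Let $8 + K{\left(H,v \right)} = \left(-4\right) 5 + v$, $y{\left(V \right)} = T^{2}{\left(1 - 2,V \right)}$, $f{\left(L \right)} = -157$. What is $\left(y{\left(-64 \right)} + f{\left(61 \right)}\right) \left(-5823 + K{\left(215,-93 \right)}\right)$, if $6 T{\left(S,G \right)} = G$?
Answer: $\frac{2312216}{9} \approx 2.5691 \cdot 10^{5}$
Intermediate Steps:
$T{\left(S,G \right)} = \frac{G}{6}$
$y{\left(V \right)} = \frac{V^{2}}{36}$ ($y{\left(V \right)} = \left(\frac{V}{6}\right)^{2} = \frac{V^{2}}{36}$)
$K{\left(H,v \right)} = -28 + v$ ($K{\left(H,v \right)} = -8 + \left(\left(-4\right) 5 + v\right) = -8 + \left(-20 + v\right) = -28 + v$)
$\left(y{\left(-64 \right)} + f{\left(61 \right)}\right) \left(-5823 + K{\left(215,-93 \right)}\right) = \left(\frac{\left(-64\right)^{2}}{36} - 157\right) \left(-5823 - 121\right) = \left(\frac{1}{36} \cdot 4096 - 157\right) \left(-5823 - 121\right) = \left(\frac{1024}{9} - 157\right) \left(-5944\right) = \left(- \frac{389}{9}\right) \left(-5944\right) = \frac{2312216}{9}$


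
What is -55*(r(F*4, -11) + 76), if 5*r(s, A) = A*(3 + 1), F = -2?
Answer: -3696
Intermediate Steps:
r(s, A) = 4*A/5 (r(s, A) = (A*(3 + 1))/5 = (A*4)/5 = (4*A)/5 = 4*A/5)
-55*(r(F*4, -11) + 76) = -55*((4/5)*(-11) + 76) = -55*(-44/5 + 76) = -55*336/5 = -3696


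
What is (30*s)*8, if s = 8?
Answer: 1920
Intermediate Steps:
(30*s)*8 = (30*8)*8 = 240*8 = 1920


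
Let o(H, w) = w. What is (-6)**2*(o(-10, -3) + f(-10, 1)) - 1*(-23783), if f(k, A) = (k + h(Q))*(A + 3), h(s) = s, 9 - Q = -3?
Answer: 23963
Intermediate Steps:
Q = 12 (Q = 9 - 1*(-3) = 9 + 3 = 12)
f(k, A) = (3 + A)*(12 + k) (f(k, A) = (k + 12)*(A + 3) = (12 + k)*(3 + A) = (3 + A)*(12 + k))
(-6)**2*(o(-10, -3) + f(-10, 1)) - 1*(-23783) = (-6)**2*(-3 + (36 + 3*(-10) + 12*1 + 1*(-10))) - 1*(-23783) = 36*(-3 + (36 - 30 + 12 - 10)) + 23783 = 36*(-3 + 8) + 23783 = 36*5 + 23783 = 180 + 23783 = 23963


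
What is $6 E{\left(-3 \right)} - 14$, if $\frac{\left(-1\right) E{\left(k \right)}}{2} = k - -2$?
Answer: $-2$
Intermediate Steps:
$E{\left(k \right)} = -4 - 2 k$ ($E{\left(k \right)} = - 2 \left(k - -2\right) = - 2 \left(k + 2\right) = - 2 \left(2 + k\right) = -4 - 2 k$)
$6 E{\left(-3 \right)} - 14 = 6 \left(-4 - -6\right) - 14 = 6 \left(-4 + 6\right) - 14 = 6 \cdot 2 - 14 = 12 - 14 = -2$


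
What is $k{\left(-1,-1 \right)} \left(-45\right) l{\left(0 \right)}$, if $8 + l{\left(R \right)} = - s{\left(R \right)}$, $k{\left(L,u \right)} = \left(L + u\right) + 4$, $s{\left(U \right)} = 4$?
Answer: $1080$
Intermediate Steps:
$k{\left(L,u \right)} = 4 + L + u$
$l{\left(R \right)} = -12$ ($l{\left(R \right)} = -8 - 4 = -12$)
$k{\left(-1,-1 \right)} \left(-45\right) l{\left(0 \right)} = \left(4 - 1 - 1\right) \left(-45\right) \left(-12\right) = 2 \left(-45\right) \left(-12\right) = \left(-90\right) \left(-12\right) = 1080$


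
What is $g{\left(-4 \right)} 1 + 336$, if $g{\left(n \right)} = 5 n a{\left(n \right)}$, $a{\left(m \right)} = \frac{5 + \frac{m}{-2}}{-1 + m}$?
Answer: $364$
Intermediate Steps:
$a{\left(m \right)} = \frac{5 - \frac{m}{2}}{-1 + m}$ ($a{\left(m \right)} = \frac{5 + m \left(- \frac{1}{2}\right)}{-1 + m} = \frac{5 - \frac{m}{2}}{-1 + m}$)
$g{\left(n \right)} = \frac{5 n \left(10 - n\right)}{2 \left(-1 + n\right)}$ ($g{\left(n \right)} = 5 n \frac{10 - n}{2 \left(-1 + n\right)} = \frac{5 n \left(10 - n\right)}{2 \left(-1 + n\right)}$)
$g{\left(-4 \right)} 1 + 336 = \frac{5}{2} \left(-4\right) \frac{1}{-1 - 4} \left(10 - -4\right) 1 + 336 = \frac{5}{2} \left(-4\right) \frac{1}{-5} \left(10 + 4\right) 1 + 336 = \frac{5}{2} \left(-4\right) \left(- \frac{1}{5}\right) 14 \cdot 1 + 336 = 28 \cdot 1 + 336 = 28 + 336 = 364$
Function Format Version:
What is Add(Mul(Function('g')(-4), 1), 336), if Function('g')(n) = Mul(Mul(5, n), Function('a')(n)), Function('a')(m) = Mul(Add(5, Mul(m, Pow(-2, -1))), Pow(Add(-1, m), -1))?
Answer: 364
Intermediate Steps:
Function('a')(m) = Mul(Pow(Add(-1, m), -1), Add(5, Mul(Rational(-1, 2), m))) (Function('a')(m) = Mul(Add(5, Mul(m, Rational(-1, 2))), Pow(Add(-1, m), -1)) = Mul(Add(5, Mul(Rational(-1, 2), m)), Pow(Add(-1, m), -1)) = Mul(Pow(Add(-1, m), -1), Add(5, Mul(Rational(-1, 2), m))))
Function('g')(n) = Mul(Rational(5, 2), n, Pow(Add(-1, n), -1), Add(10, Mul(-1, n))) (Function('g')(n) = Mul(Mul(5, n), Mul(Rational(1, 2), Pow(Add(-1, n), -1), Add(10, Mul(-1, n)))) = Mul(Rational(5, 2), n, Pow(Add(-1, n), -1), Add(10, Mul(-1, n))))
Add(Mul(Function('g')(-4), 1), 336) = Add(Mul(Mul(Rational(5, 2), -4, Pow(Add(-1, -4), -1), Add(10, Mul(-1, -4))), 1), 336) = Add(Mul(Mul(Rational(5, 2), -4, Pow(-5, -1), Add(10, 4)), 1), 336) = Add(Mul(Mul(Rational(5, 2), -4, Rational(-1, 5), 14), 1), 336) = Add(Mul(28, 1), 336) = Add(28, 336) = 364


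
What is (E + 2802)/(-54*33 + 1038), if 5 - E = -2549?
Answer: -1339/186 ≈ -7.1989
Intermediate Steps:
E = 2554 (E = 5 - 1*(-2549) = 5 + 2549 = 2554)
(E + 2802)/(-54*33 + 1038) = (2554 + 2802)/(-54*33 + 1038) = 5356/(-1782 + 1038) = 5356/(-744) = 5356*(-1/744) = -1339/186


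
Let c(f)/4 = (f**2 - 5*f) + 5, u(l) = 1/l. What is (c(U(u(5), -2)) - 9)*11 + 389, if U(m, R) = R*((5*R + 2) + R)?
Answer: 13710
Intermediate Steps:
U(m, R) = R*(2 + 6*R) (U(m, R) = R*((2 + 5*R) + R) = R*(2 + 6*R))
c(f) = 20 - 20*f + 4*f**2 (c(f) = 4*((f**2 - 5*f) + 5) = 4*(5 + f**2 - 5*f) = 20 - 20*f + 4*f**2)
(c(U(u(5), -2)) - 9)*11 + 389 = ((20 - 40*(-2)*(1 + 3*(-2)) + 4*(2*(-2)*(1 + 3*(-2)))**2) - 9)*11 + 389 = ((20 - 40*(-2)*(1 - 6) + 4*(2*(-2)*(1 - 6))**2) - 9)*11 + 389 = ((20 - 40*(-2)*(-5) + 4*(2*(-2)*(-5))**2) - 9)*11 + 389 = ((20 - 20*20 + 4*20**2) - 9)*11 + 389 = ((20 - 400 + 4*400) - 9)*11 + 389 = ((20 - 400 + 1600) - 9)*11 + 389 = (1220 - 9)*11 + 389 = 1211*11 + 389 = 13321 + 389 = 13710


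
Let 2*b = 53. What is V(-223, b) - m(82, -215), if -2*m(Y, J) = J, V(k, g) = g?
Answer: -81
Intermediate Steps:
b = 53/2 (b = (1/2)*53 = 53/2 ≈ 26.500)
m(Y, J) = -J/2
V(-223, b) - m(82, -215) = 53/2 - (-1)*(-215)/2 = 53/2 - 1*215/2 = 53/2 - 215/2 = -81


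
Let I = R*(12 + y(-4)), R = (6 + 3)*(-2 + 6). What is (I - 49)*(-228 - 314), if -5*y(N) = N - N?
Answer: -207586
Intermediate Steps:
y(N) = 0 (y(N) = -(N - N)/5 = -⅕*0 = 0)
R = 36 (R = 9*4 = 36)
I = 432 (I = 36*(12 + 0) = 36*12 = 432)
(I - 49)*(-228 - 314) = (432 - 49)*(-228 - 314) = 383*(-542) = -207586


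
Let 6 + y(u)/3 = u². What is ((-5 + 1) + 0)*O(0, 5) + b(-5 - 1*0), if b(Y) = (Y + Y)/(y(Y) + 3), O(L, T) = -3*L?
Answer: -⅙ ≈ -0.16667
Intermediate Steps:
y(u) = -18 + 3*u²
b(Y) = 2*Y/(-15 + 3*Y²) (b(Y) = (Y + Y)/((-18 + 3*Y²) + 3) = (2*Y)/(-15 + 3*Y²) = 2*Y/(-15 + 3*Y²))
((-5 + 1) + 0)*O(0, 5) + b(-5 - 1*0) = ((-5 + 1) + 0)*(-3*0) + 2*(-5 - 1*0)/(3*(-5 + (-5 - 1*0)²)) = (-4 + 0)*0 + 2*(-5 + 0)/(3*(-5 + (-5 + 0)²)) = -4*0 + (⅔)*(-5)/(-5 + (-5)²) = 0 + (⅔)*(-5)/(-5 + 25) = 0 + (⅔)*(-5)/20 = 0 + (⅔)*(-5)*(1/20) = 0 - ⅙ = -⅙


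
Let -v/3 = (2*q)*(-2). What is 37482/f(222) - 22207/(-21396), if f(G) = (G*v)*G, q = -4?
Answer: 718494791/702986976 ≈ 1.0221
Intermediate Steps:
v = -48 (v = -3*2*(-4)*(-2) = -(-24)*(-2) = -3*16 = -48)
f(G) = -48*G² (f(G) = (G*(-48))*G = (-48*G)*G = -48*G²)
37482/f(222) - 22207/(-21396) = 37482/((-48*222²)) - 22207/(-21396) = 37482/((-48*49284)) - 22207*(-1/21396) = 37482/(-2365632) + 22207/21396 = 37482*(-1/2365632) + 22207/21396 = -6247/394272 + 22207/21396 = 718494791/702986976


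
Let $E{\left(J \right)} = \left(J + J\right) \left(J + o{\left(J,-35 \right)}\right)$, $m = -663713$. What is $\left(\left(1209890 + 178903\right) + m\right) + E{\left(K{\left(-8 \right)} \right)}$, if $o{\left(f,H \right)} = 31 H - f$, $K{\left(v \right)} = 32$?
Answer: $655640$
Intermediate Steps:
$o{\left(f,H \right)} = - f + 31 H$
$E{\left(J \right)} = - 2170 J$ ($E{\left(J \right)} = \left(J + J\right) \left(J - \left(1085 + J\right)\right) = 2 J \left(J - \left(1085 + J\right)\right) = 2 J \left(-1085\right) = - 2170 J$)
$\left(\left(1209890 + 178903\right) + m\right) + E{\left(K{\left(-8 \right)} \right)} = \left(\left(1209890 + 178903\right) - 663713\right) - 69440 = \left(1388793 - 663713\right) - 69440 = 725080 - 69440 = 655640$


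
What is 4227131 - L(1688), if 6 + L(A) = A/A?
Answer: 4227136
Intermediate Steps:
L(A) = -5 (L(A) = -6 + A/A = -6 + 1 = -5)
4227131 - L(1688) = 4227131 - 1*(-5) = 4227131 + 5 = 4227136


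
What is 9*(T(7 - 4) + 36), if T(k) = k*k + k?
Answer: 432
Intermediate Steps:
T(k) = k + k**2 (T(k) = k**2 + k = k + k**2)
9*(T(7 - 4) + 36) = 9*((7 - 4)*(1 + (7 - 4)) + 36) = 9*(3*(1 + 3) + 36) = 9*(3*4 + 36) = 9*(12 + 36) = 9*48 = 432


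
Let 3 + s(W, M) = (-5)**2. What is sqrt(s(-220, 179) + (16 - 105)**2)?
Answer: 13*sqrt(47) ≈ 89.124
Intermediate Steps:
s(W, M) = 22 (s(W, M) = -3 + (-5)**2 = -3 + 25 = 22)
sqrt(s(-220, 179) + (16 - 105)**2) = sqrt(22 + (16 - 105)**2) = sqrt(22 + (-89)**2) = sqrt(22 + 7921) = sqrt(7943) = 13*sqrt(47)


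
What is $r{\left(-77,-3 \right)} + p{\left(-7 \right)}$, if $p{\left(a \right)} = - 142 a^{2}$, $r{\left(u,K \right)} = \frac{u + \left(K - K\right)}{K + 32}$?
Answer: $- \frac{201859}{29} \approx -6960.7$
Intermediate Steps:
$r{\left(u,K \right)} = \frac{u}{32 + K}$ ($r{\left(u,K \right)} = \frac{u + 0}{32 + K} = \frac{u}{32 + K}$)
$r{\left(-77,-3 \right)} + p{\left(-7 \right)} = - \frac{77}{32 - 3} - 142 \left(-7\right)^{2} = - \frac{77}{29} - 6958 = - \frac{201859}{29}$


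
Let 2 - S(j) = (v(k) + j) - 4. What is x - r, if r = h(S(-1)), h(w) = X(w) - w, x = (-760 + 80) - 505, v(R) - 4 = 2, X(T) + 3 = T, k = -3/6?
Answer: -1182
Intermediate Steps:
k = -½ (k = -3*⅙ = -½ ≈ -0.50000)
X(T) = -3 + T
v(R) = 6 (v(R) = 4 + 2 = 6)
S(j) = -j (S(j) = 2 - ((6 + j) - 4) = 2 - (2 + j) = 2 + (-2 - j) = -j)
x = -1185 (x = -680 - 505 = -1185)
h(w) = -3 (h(w) = (-3 + w) - w = -3)
r = -3
x - r = -1185 - 1*(-3) = -1185 + 3 = -1182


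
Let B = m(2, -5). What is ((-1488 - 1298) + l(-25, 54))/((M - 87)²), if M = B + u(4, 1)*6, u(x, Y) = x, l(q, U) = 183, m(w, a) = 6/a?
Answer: -65075/103041 ≈ -0.63155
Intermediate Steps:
B = -6/5 (B = 6/(-5) = 6*(-⅕) = -6/5 ≈ -1.2000)
M = 114/5 (M = -6/5 + 4*6 = -6/5 + 24 = 114/5 ≈ 22.800)
((-1488 - 1298) + l(-25, 54))/((M - 87)²) = ((-1488 - 1298) + 183)/((114/5 - 87)²) = (-2786 + 183)/((-321/5)²) = -2603/103041/25 = -2603*25/103041 = -65075/103041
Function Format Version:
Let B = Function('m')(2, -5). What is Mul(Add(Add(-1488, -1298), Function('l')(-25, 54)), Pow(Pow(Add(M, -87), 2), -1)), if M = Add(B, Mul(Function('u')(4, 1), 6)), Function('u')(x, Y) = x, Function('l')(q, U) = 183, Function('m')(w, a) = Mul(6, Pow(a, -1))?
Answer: Rational(-65075, 103041) ≈ -0.63155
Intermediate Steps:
B = Rational(-6, 5) (B = Mul(6, Pow(-5, -1)) = Mul(6, Rational(-1, 5)) = Rational(-6, 5) ≈ -1.2000)
M = Rational(114, 5) (M = Add(Rational(-6, 5), Mul(4, 6)) = Add(Rational(-6, 5), 24) = Rational(114, 5) ≈ 22.800)
Mul(Add(Add(-1488, -1298), Function('l')(-25, 54)), Pow(Pow(Add(M, -87), 2), -1)) = Mul(Add(Add(-1488, -1298), 183), Pow(Pow(Add(Rational(114, 5), -87), 2), -1)) = Mul(Add(-2786, 183), Pow(Pow(Rational(-321, 5), 2), -1)) = Mul(-2603, Pow(Rational(103041, 25), -1)) = Mul(-2603, Rational(25, 103041)) = Rational(-65075, 103041)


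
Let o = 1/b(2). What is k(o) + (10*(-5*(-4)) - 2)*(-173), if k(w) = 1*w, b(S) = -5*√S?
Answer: -34254 - √2/10 ≈ -34254.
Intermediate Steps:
o = -√2/10 (o = 1/(-5*√2) = -√2/10 ≈ -0.14142)
k(w) = w
k(o) + (10*(-5*(-4)) - 2)*(-173) = -√2/10 + (10*(-5*(-4)) - 2)*(-173) = -√2/10 + (10*20 - 2)*(-173) = -√2/10 + (200 - 2)*(-173) = -√2/10 + 198*(-173) = -√2/10 - 34254 = -34254 - √2/10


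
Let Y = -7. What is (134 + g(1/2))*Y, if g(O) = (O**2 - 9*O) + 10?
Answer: -3913/4 ≈ -978.25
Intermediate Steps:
g(O) = 10 + O**2 - 9*O
(134 + g(1/2))*Y = (134 + (10 + (1/2)**2 - 9/2))*(-7) = (134 + (10 + (1/2)**2 - 9*1/2))*(-7) = (134 + (10 + 1/4 - 9/2))*(-7) = (134 + 23/4)*(-7) = (559/4)*(-7) = -3913/4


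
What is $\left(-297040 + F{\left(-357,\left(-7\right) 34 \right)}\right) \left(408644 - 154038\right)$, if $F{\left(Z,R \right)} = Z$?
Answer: $-75719060582$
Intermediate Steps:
$\left(-297040 + F{\left(-357,\left(-7\right) 34 \right)}\right) \left(408644 - 154038\right) = \left(-297040 - 357\right) \left(408644 - 154038\right) = \left(-297397\right) 254606 = -75719060582$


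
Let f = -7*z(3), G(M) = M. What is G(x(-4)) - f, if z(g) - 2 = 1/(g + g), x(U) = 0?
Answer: 91/6 ≈ 15.167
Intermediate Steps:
z(g) = 2 + 1/(2*g) (z(g) = 2 + 1/(g + g) = 2 + 1/(2*g))
f = -91/6 (f = -7*(2 + (½)/3) = -7*(2 + (½)*(⅓)) = -7*(2 + ⅙) = -7*13/6 = -91/6 ≈ -15.167)
G(x(-4)) - f = 0 - 1*(-91/6) = 0 + 91/6 = 91/6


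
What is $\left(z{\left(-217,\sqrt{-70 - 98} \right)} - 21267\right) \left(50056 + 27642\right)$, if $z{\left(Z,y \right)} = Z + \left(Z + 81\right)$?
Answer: $-1679830760$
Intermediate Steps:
$z{\left(Z,y \right)} = 81 + 2 Z$ ($z{\left(Z,y \right)} = Z + \left(81 + Z\right) = 81 + 2 Z$)
$\left(z{\left(-217,\sqrt{-70 - 98} \right)} - 21267\right) \left(50056 + 27642\right) = \left(\left(81 + 2 \left(-217\right)\right) - 21267\right) \left(50056 + 27642\right) = \left(\left(81 - 434\right) - 21267\right) 77698 = \left(-353 - 21267\right) 77698 = \left(-21620\right) 77698 = -1679830760$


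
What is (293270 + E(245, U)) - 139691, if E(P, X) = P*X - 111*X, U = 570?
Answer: 229959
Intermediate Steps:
E(P, X) = -111*X + P*X
(293270 + E(245, U)) - 139691 = (293270 + 570*(-111 + 245)) - 139691 = (293270 + 570*134) - 139691 = (293270 + 76380) - 139691 = 369650 - 139691 = 229959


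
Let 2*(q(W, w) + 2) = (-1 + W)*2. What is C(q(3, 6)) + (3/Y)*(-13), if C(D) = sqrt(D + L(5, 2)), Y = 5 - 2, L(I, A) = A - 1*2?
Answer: -13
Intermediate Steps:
L(I, A) = -2 + A (L(I, A) = A - 2 = -2 + A)
q(W, w) = -3 + W (q(W, w) = -2 + ((-1 + W)*2)/2 = -2 + (-2 + 2*W)/2 = -2 + (-1 + W) = -3 + W)
Y = 3
C(D) = sqrt(D) (C(D) = sqrt(D + (-2 + 2)) = sqrt(D + 0) = sqrt(D))
C(q(3, 6)) + (3/Y)*(-13) = sqrt(-3 + 3) + (3/3)*(-13) = sqrt(0) + (3*(1/3))*(-13) = 0 + 1*(-13) = 0 - 13 = -13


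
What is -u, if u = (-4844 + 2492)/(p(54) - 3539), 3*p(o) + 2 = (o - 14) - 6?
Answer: -7056/10585 ≈ -0.66660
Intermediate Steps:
p(o) = -22/3 + o/3 (p(o) = -2/3 + ((o - 14) - 6)/3 = -2/3 + ((-14 + o) - 6)/3 = -2/3 + (-20 + o)/3 = -2/3 + (-20/3 + o/3) = -22/3 + o/3)
u = 7056/10585 (u = (-4844 + 2492)/((-22/3 + (1/3)*54) - 3539) = -2352/((-22/3 + 18) - 3539) = -2352/(32/3 - 3539) = -2352/(-10585/3) = -2352*(-3/10585) = 7056/10585 ≈ 0.66660)
-u = -1*7056/10585 = -7056/10585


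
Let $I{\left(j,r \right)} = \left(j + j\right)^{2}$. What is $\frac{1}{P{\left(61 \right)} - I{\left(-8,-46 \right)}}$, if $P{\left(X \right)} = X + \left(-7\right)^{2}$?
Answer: $- \frac{1}{146} \approx -0.0068493$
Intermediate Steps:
$I{\left(j,r \right)} = 4 j^{2}$ ($I{\left(j,r \right)} = \left(2 j\right)^{2} = 4 j^{2}$)
$P{\left(X \right)} = 49 + X$ ($P{\left(X \right)} = X + 49 = 49 + X$)
$\frac{1}{P{\left(61 \right)} - I{\left(-8,-46 \right)}} = \frac{1}{\left(49 + 61\right) - 4 \left(-8\right)^{2}} = \frac{1}{110 - 4 \cdot 64} = \frac{1}{110 - 256} = \frac{1}{-146} = - \frac{1}{146}$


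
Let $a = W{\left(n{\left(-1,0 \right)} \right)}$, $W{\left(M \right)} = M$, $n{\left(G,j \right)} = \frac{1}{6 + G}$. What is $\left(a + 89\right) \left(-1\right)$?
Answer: $- \frac{446}{5} \approx -89.2$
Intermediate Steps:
$a = \frac{1}{5}$ ($a = \frac{1}{6 - 1} = \frac{1}{5} \approx 0.2$)
$\left(a + 89\right) \left(-1\right) = \left(\frac{1}{5} + 89\right) \left(-1\right) = \frac{446}{5} \left(-1\right) = - \frac{446}{5}$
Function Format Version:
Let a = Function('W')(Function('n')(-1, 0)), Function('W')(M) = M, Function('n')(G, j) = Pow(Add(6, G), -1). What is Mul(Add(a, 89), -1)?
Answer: Rational(-446, 5) ≈ -89.200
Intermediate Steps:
a = Rational(1, 5) (a = Pow(Add(6, -1), -1) = Pow(5, -1) = Rational(1, 5) ≈ 0.20000)
Mul(Add(a, 89), -1) = Mul(Add(Rational(1, 5), 89), -1) = Mul(Rational(446, 5), -1) = Rational(-446, 5)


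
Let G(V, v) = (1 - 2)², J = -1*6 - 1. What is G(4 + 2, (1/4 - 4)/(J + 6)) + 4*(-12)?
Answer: -47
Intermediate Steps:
J = -7 (J = -6 - 1 = -7)
G(V, v) = 1 (G(V, v) = (-1)² = 1)
G(4 + 2, (1/4 - 4)/(J + 6)) + 4*(-12) = 1 + 4*(-12) = 1 - 48 = -47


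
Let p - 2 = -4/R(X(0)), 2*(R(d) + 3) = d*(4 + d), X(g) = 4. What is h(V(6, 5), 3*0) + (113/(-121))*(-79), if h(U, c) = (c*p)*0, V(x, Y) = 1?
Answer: 8927/121 ≈ 73.777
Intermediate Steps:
R(d) = -3 + d*(4 + d)/2 (R(d) = -3 + (d*(4 + d))/2 = -3 + d*(4 + d)/2)
p = 22/13 (p = 2 - 4/(-3 + (½)*4² + 2*4) = 2 - 4/(-3 + (½)*16 + 8) = 2 - 4/(-3 + 8 + 8) = 2 - 4/13 = 22/13 ≈ 1.6923)
h(U, c) = 0 (h(U, c) = (c*(22/13))*0 = (22*c/13)*0 = 0)
h(V(6, 5), 3*0) + (113/(-121))*(-79) = 0 + (113/(-121))*(-79) = 0 + (113*(-1/121))*(-79) = 0 - 113/121*(-79) = 0 + 8927/121 = 8927/121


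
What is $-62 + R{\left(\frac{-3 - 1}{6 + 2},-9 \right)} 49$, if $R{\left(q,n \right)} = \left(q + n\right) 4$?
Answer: $-1924$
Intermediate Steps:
$R{\left(q,n \right)} = 4 n + 4 q$ ($R{\left(q,n \right)} = \left(n + q\right) 4 = 4 n + 4 q$)
$-62 + R{\left(\frac{-3 - 1}{6 + 2},-9 \right)} 49 = -62 + \left(4 \left(-9\right) + 4 \frac{-3 - 1}{6 + 2}\right) 49 = -62 + \left(-36 + 4 \left(- \frac{4}{8}\right)\right) 49 = -62 + \left(-36 + 4 \left(\left(-4\right) \frac{1}{8}\right)\right) 49 = -62 + \left(-36 + 4 \left(- \frac{1}{2}\right)\right) 49 = -62 + \left(-36 - 2\right) 49 = -62 - 1862 = -1924$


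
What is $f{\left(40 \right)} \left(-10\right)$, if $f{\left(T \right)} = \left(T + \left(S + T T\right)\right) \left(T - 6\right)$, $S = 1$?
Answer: $-557940$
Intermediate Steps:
$f{\left(T \right)} = \left(-6 + T\right) \left(1 + T + T^{2}\right)$ ($f{\left(T \right)} = \left(T + \left(1 + T T\right)\right) \left(T - 6\right) = \left(T + \left(1 + T^{2}\right)\right) \left(-6 + T\right) = \left(1 + T + T^{2}\right) \left(-6 + T\right) = \left(-6 + T\right) \left(1 + T + T^{2}\right)$)
$f{\left(40 \right)} \left(-10\right) = \left(-6 + 40^{3} - 200 - 5 \cdot 40^{2}\right) \left(-10\right) = \left(-6 + 64000 - 200 - 8000\right) \left(-10\right) = 55794 \left(-10\right) = -557940$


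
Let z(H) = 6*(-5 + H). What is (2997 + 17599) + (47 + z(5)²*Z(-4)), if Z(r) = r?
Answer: 20643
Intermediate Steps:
z(H) = -30 + 6*H
(2997 + 17599) + (47 + z(5)²*Z(-4)) = (2997 + 17599) + (47 + (-30 + 6*5)²*(-4)) = 20596 + (47 + (-30 + 30)²*(-4)) = 20596 + (47 + 0²*(-4)) = 20596 + (47 + 0*(-4)) = 20596 + (47 + 0) = 20596 + 47 = 20643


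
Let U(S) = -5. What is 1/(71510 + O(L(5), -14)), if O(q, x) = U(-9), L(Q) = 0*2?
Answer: 1/71505 ≈ 1.3985e-5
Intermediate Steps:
L(Q) = 0
O(q, x) = -5
1/(71510 + O(L(5), -14)) = 1/(71510 - 5) = 1/71505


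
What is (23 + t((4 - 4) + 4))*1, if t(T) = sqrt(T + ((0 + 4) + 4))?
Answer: 23 + 2*sqrt(3) ≈ 26.464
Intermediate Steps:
t(T) = sqrt(8 + T) (t(T) = sqrt(T + (4 + 4)) = sqrt(T + 8) = sqrt(8 + T))
(23 + t((4 - 4) + 4))*1 = (23 + sqrt(8 + ((4 - 4) + 4)))*1 = (23 + sqrt(8 + (0 + 4)))*1 = (23 + sqrt(8 + 4))*1 = (23 + sqrt(12))*1 = (23 + 2*sqrt(3))*1 = 23 + 2*sqrt(3)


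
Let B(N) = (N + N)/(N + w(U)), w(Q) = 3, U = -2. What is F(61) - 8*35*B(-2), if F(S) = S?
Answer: 1181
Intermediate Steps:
B(N) = 2*N/(3 + N) (B(N) = (N + N)/(N + 3) = (2*N)/(3 + N) = 2*N/(3 + N))
F(61) - 8*35*B(-2) = 61 - 8*35*2*(-2)/(3 - 2) = 61 - 280*2*(-2)/1 = 61 - 280*2*(-2)*1 = 61 - 280*(-4) = 61 - 1*(-1120) = 61 + 1120 = 1181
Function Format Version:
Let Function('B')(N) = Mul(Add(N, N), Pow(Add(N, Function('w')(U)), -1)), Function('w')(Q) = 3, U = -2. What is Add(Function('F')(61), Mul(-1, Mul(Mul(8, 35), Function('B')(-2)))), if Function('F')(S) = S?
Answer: 1181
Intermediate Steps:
Function('B')(N) = Mul(2, N, Pow(Add(3, N), -1)) (Function('B')(N) = Mul(Add(N, N), Pow(Add(N, 3), -1)) = Mul(Mul(2, N), Pow(Add(3, N), -1)) = Mul(2, N, Pow(Add(3, N), -1)))
Add(Function('F')(61), Mul(-1, Mul(Mul(8, 35), Function('B')(-2)))) = Add(61, Mul(-1, Mul(Mul(8, 35), Mul(2, -2, Pow(Add(3, -2), -1))))) = Add(61, Mul(-1, Mul(280, Mul(2, -2, Pow(1, -1))))) = Add(61, Mul(-1, Mul(280, Mul(2, -2, 1)))) = Add(61, Mul(-1, Mul(280, -4))) = Add(61, Mul(-1, -1120)) = Add(61, 1120) = 1181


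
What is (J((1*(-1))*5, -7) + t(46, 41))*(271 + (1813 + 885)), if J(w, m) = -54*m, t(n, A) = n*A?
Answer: 6721816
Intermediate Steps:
t(n, A) = A*n
(J((1*(-1))*5, -7) + t(46, 41))*(271 + (1813 + 885)) = (-54*(-7) + 41*46)*(271 + (1813 + 885)) = (378 + 1886)*(271 + 2698) = 2264*2969 = 6721816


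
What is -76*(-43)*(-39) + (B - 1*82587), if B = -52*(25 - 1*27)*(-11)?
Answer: -211183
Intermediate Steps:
B = -1144 (B = -52*(25 - 27)*(-11) = -52*(-2)*(-11) = 104*(-11) = -1144)
-76*(-43)*(-39) + (B - 1*82587) = -76*(-43)*(-39) + (-1144 - 1*82587) = 3268*(-39) + (-1144 - 82587) = -127452 - 83731 = -211183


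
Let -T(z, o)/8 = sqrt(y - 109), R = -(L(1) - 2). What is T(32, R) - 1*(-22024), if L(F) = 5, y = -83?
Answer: 22024 - 64*I*sqrt(3) ≈ 22024.0 - 110.85*I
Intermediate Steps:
R = -3 (R = -(5 - 2) = -1*3 = -3)
T(z, o) = -64*I*sqrt(3) (T(z, o) = -8*sqrt(-83 - 109) = -64*I*sqrt(3))
T(32, R) - 1*(-22024) = -64*I*sqrt(3) - 1*(-22024) = -64*I*sqrt(3) + 22024 = 22024 - 64*I*sqrt(3)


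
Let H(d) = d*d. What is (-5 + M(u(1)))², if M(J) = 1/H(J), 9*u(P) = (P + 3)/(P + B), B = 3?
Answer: 5776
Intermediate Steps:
u(P) = ⅑ (u(P) = ((P + 3)/(P + 3))/9 = ((3 + P)/(3 + P))/9 = (⅑)*1 = ⅑)
H(d) = d²
M(J) = J⁻² (M(J) = 1/(J²) = J⁻²)
(-5 + M(u(1)))² = (-5 + (⅑)⁻²)² = (-5 + 81)² = 76² = 5776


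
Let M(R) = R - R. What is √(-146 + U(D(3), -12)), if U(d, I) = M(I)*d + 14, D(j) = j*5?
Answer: 2*I*√33 ≈ 11.489*I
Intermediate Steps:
M(R) = 0
D(j) = 5*j
U(d, I) = 14 (U(d, I) = 0*d + 14 = 0 + 14 = 14)
√(-146 + U(D(3), -12)) = √(-146 + 14) = √(-132) = 2*I*√33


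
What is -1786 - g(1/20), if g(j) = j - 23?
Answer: -35261/20 ≈ -1763.1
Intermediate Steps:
g(j) = -23 + j
-1786 - g(1/20) = -1786 - (-23 + 1/20) = -1786 - 1*(-459/20) = -1786 + 459/20 = -35261/20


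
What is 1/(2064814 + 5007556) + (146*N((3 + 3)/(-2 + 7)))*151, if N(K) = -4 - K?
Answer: -810770838903/7072370 ≈ -1.1464e+5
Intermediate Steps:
1/(2064814 + 5007556) + (146*N((3 + 3)/(-2 + 7)))*151 = 1/(2064814 + 5007556) + (146*(-4 - (3 + 3)/(-2 + 7)))*151 = 1/7072370 + (146*(-4 - 6/5))*151 = 1/7072370 + (146*(-26/5))*151 = 1/7072370 - 3796/5*151 = 1/7072370 - 573196/5 = -810770838903/7072370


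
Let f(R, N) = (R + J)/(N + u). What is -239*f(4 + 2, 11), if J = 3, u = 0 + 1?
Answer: -717/4 ≈ -179.25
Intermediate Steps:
u = 1
f(R, N) = (3 + R)/(1 + N) (f(R, N) = (R + 3)/(N + 1) = (3 + R)/(1 + N))
-239*f(4 + 2, 11) = -239*(3 + (4 + 2))/(1 + 11) = -239*(3 + 6)/12 = -239*9/12 = -239*¾ = -717/4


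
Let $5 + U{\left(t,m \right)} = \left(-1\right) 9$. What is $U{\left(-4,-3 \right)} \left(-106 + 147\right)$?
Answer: $-574$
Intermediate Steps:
$U{\left(t,m \right)} = -14$ ($U{\left(t,m \right)} = -5 - 9 = -14$)
$U{\left(-4,-3 \right)} \left(-106 + 147\right) = - 14 \left(-106 + 147\right) = \left(-14\right) 41 = -574$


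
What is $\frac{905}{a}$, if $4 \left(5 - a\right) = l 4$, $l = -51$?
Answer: $\frac{905}{56} \approx 16.161$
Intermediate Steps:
$a = 56$ ($a = 5 - \frac{\left(-51\right) 4}{4} = 5 - -51 = 5 + 51 = 56$)
$\frac{905}{a} = \frac{905}{56}$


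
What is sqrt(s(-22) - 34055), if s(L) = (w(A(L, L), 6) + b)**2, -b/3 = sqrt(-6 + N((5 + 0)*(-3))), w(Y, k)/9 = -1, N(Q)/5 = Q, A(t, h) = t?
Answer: sqrt(-34703 + 486*I) ≈ 1.304 + 186.29*I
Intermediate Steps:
N(Q) = 5*Q
w(Y, k) = -9 (w(Y, k) = 9*(-1) = -9)
b = -27*I (b = -3*sqrt(-6 + 5*((5 + 0)*(-3))) = -3*sqrt(-6 + 5*(5*(-3))) = -3*sqrt(-6 + 5*(-15)) = -3*sqrt(-6 - 75) = -27*I ≈ -27.0*I)
s(L) = (-9 - 27*I)**2
sqrt(s(-22) - 34055) = sqrt((-648 + 486*I) - 34055) = sqrt(-34703 + 486*I)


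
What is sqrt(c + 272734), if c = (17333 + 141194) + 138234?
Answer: sqrt(569495) ≈ 754.65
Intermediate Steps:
c = 296761 (c = 158527 + 138234 = 296761)
sqrt(c + 272734) = sqrt(296761 + 272734) = sqrt(569495)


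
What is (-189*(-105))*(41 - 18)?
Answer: 456435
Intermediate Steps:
(-189*(-105))*(41 - 18) = 19845*23 = 456435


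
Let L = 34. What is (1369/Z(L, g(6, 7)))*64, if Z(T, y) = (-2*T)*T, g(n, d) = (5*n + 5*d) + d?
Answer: -10952/289 ≈ -37.896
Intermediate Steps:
g(n, d) = 5*n + 6*d (g(n, d) = (5*d + 5*n) + d = 5*n + 6*d)
Z(T, y) = -2*T²
(1369/Z(L, g(6, 7)))*64 = (1369/((-2*34²)))*64 = (1369/((-2*1156)))*64 = (1369/(-2312))*64 = (1369*(-1/2312))*64 = -1369/2312*64 = -10952/289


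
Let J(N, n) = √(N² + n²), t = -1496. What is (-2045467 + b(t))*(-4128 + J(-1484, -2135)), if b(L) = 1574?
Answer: 8437190304 - 14307251*√137969 ≈ 3.1229e+9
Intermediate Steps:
(-2045467 + b(t))*(-4128 + J(-1484, -2135)) = (-2045467 + 1574)*(-4128 + √((-1484)² + (-2135)²)) = -2043893*(-4128 + √(2202256 + 4558225)) = -2043893*(-4128 + √6760481) = -2043893*(-4128 + 7*√137969) = 8437190304 - 14307251*√137969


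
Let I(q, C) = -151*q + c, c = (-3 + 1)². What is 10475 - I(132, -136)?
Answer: 30403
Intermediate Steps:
c = 4 (c = (-2)² = 4)
I(q, C) = 4 - 151*q (I(q, C) = -151*q + 4 = 4 - 151*q)
10475 - I(132, -136) = 10475 - (4 - 151*132) = 10475 - (4 - 19932) = 10475 - 1*(-19928) = 10475 + 19928 = 30403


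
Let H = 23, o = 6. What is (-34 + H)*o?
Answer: -66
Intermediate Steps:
(-34 + H)*o = (-34 + 23)*6 = -11*6 = -66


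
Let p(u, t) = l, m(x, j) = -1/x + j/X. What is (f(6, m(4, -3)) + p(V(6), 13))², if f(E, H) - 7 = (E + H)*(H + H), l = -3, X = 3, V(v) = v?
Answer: 3969/64 ≈ 62.016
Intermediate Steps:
m(x, j) = -1/x + j/3
f(E, H) = 7 + 2*H*(E + H) (f(E, H) = 7 + (E + H)*(H + H) = 7 + (E + H)*(2*H) = 7 + 2*H*(E + H))
p(u, t) = -3
(f(6, m(4, -3)) + p(V(6), 13))² = ((7 + 2*(-1/4 + (⅓)*(-3))² + 2*6*(-1/4 + (⅓)*(-3))) - 3)² = ((7 + 2*(-1*¼ - 1)² + 2*6*(-1*¼ - 1)) - 3)² = ((7 + 2*(-¼ - 1)² + 2*6*(-¼ - 1)) - 3)² = ((7 + 2*(-5/4)² + 2*6*(-5/4)) - 3)² = ((7 + 2*(25/16) - 15) - 3)² = ((7 + 25/8 - 15) - 3)² = (-39/8 - 3)² = (-63/8)² = 3969/64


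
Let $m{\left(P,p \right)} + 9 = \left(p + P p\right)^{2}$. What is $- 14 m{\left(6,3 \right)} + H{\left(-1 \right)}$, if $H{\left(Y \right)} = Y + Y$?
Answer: $-6050$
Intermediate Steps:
$H{\left(Y \right)} = 2 Y$
$m{\left(P,p \right)} = -9 + \left(p + P p\right)^{2}$
$- 14 m{\left(6,3 \right)} + H{\left(-1 \right)} = - 14 \left(-9 + 3^{2} \left(1 + 6\right)^{2}\right) + 2 \left(-1\right) = - 14 \left(-9 + 9 \cdot 7^{2}\right) - 2 = - 14 \left(-9 + 9 \cdot 49\right) - 2 = - 14 \left(-9 + 441\right) - 2 = \left(-14\right) 432 - 2 = -6048 - 2 = -6050$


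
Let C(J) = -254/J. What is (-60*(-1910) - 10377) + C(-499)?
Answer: 52007531/499 ≈ 1.0422e+5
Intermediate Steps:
(-60*(-1910) - 10377) + C(-499) = (-60*(-1910) - 10377) - 254/(-499) = (114600 - 10377) - 254*(-1/499) = 104223 + 254/499 = 52007531/499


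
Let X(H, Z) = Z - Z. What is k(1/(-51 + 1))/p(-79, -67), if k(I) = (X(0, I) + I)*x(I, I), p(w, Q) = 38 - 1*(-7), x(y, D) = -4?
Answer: 2/1125 ≈ 0.0017778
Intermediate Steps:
p(w, Q) = 45 (p(w, Q) = 38 + 7 = 45)
X(H, Z) = 0
k(I) = -4*I (k(I) = (0 + I)*(-4) = I*(-4) = -4*I)
k(1/(-51 + 1))/p(-79, -67) = -4/(-51 + 1)/45 = -4/(-50)*(1/45) = -4*(-1/50)*(1/45) = (2/25)*(1/45) = 2/1125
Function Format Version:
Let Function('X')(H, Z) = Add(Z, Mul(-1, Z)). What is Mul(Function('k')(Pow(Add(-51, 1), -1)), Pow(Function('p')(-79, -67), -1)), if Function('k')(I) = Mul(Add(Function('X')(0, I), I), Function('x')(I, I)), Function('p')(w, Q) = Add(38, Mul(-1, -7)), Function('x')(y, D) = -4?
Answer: Rational(2, 1125) ≈ 0.0017778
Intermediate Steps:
Function('p')(w, Q) = 45 (Function('p')(w, Q) = Add(38, 7) = 45)
Function('X')(H, Z) = 0
Function('k')(I) = Mul(-4, I) (Function('k')(I) = Mul(Add(0, I), -4) = Mul(I, -4) = Mul(-4, I))
Mul(Function('k')(Pow(Add(-51, 1), -1)), Pow(Function('p')(-79, -67), -1)) = Mul(Mul(-4, Pow(Add(-51, 1), -1)), Pow(45, -1)) = Mul(Mul(-4, Pow(-50, -1)), Rational(1, 45)) = Mul(Mul(-4, Rational(-1, 50)), Rational(1, 45)) = Mul(Rational(2, 25), Rational(1, 45)) = Rational(2, 1125)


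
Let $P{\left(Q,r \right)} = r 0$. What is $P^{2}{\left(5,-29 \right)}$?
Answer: $0$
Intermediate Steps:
$P{\left(Q,r \right)} = 0$
$P^{2}{\left(5,-29 \right)} = 0^{2} = 0$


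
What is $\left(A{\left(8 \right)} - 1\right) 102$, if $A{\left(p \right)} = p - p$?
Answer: $-102$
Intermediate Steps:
$A{\left(p \right)} = 0$
$\left(A{\left(8 \right)} - 1\right) 102 = \left(0 - 1\right) 102 = \left(-1\right) 102 = -102$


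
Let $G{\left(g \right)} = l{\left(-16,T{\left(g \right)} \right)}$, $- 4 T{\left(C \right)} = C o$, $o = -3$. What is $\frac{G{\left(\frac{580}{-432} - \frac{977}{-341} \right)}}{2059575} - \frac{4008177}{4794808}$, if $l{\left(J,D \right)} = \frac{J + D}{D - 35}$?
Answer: $- \frac{13724738259669073831}{16418312259873875400} \approx -0.83594$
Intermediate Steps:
$T{\left(C \right)} = \frac{3 C}{4}$ ($T{\left(C \right)} = - \frac{C \left(-3\right)}{4} = - \frac{\left(-3\right) C}{4} = \frac{3 C}{4}$)
$l{\left(J,D \right)} = \frac{D + J}{-35 + D}$
$G{\left(g \right)} = \frac{-16 + \frac{3 g}{4}}{-35 + \frac{3 g}{4}}$ ($G{\left(g \right)} = \frac{\frac{3 g}{4} - 16}{-35 + \frac{3 g}{4}} = \frac{-16 + \frac{3 g}{4}}{-35 + \frac{3 g}{4}}$)
$\frac{G{\left(\frac{580}{-432} - \frac{977}{-341} \right)}}{2059575} - \frac{4008177}{4794808} = \frac{\frac{1}{140 - 3 \left(\frac{580}{-432} - \frac{977}{-341}\right)} \left(64 - 3 \left(\frac{580}{-432} - \frac{977}{-341}\right)\right)}{2059575} - \frac{4008177}{4794808} = \frac{64 - 3 \left(580 \left(- \frac{1}{432}\right) - - \frac{977}{341}\right)}{140 - 3 \left(580 \left(- \frac{1}{432}\right) - - \frac{977}{341}\right)} \frac{1}{2059575} - \frac{4008177}{4794808} = \frac{64 - 3 \left(- \frac{145}{108} + \frac{977}{341}\right)}{140 - 3 \left(- \frac{145}{108} + \frac{977}{341}\right)} \frac{1}{2059575} - \frac{4008177}{4794808} = \frac{64 - \frac{56071}{12276}}{140 - \frac{56071}{12276}} \cdot \frac{1}{2059575} - \frac{4008177}{4794808} = \frac{1}{\frac{1662569}{12276}} \cdot \frac{729593}{12276} \cdot \frac{1}{2059575} - \frac{4008177}{4794808} = \frac{12276}{1662569} \cdot \frac{729593}{12276} \cdot \frac{1}{2059575} - \frac{4008177}{4794808} = \frac{729593}{1662569} \cdot \frac{1}{2059575} - \frac{4008177}{4794808} = \frac{729593}{3424185548175} - \frac{4008177}{4794808} = - \frac{13724738259669073831}{16418312259873875400}$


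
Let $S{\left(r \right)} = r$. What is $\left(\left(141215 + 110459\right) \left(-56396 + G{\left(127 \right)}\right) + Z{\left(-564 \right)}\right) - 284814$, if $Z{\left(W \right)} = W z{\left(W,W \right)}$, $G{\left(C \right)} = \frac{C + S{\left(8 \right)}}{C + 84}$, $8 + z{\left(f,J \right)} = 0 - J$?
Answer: $- \frac{2994901142732}{211} \approx -1.4194 \cdot 10^{10}$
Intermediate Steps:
$z{\left(f,J \right)} = -8 - J$ ($z{\left(f,J \right)} = -8 + \left(0 - J\right) = -8 - J$)
$G{\left(C \right)} = \frac{8 + C}{84 + C}$ ($G{\left(C \right)} = \frac{C + 8}{C + 84} = \frac{8 + C}{84 + C}$)
$Z{\left(W \right)} = W \left(-8 - W\right)$
$\left(\left(141215 + 110459\right) \left(-56396 + G{\left(127 \right)}\right) + Z{\left(-564 \right)}\right) - 284814 = \left(\left(141215 + 110459\right) \left(-56396 + \frac{8 + 127}{84 + 127}\right) - - 564 \left(8 - 564\right)\right) - 284814 = \left(251674 \left(-56396 + \frac{1}{211} \cdot 135\right) - \left(-564\right) \left(-556\right)\right) - 284814 = \left(251674 \left(-56396 + \frac{1}{211} \cdot 135\right) - 313584\right) - 284814 = \left(251674 \left(-56396 + \frac{135}{211}\right) - 313584\right) - 284814 = \left(251674 \left(- \frac{11899421}{211}\right) - 313584\right) - 284814 = \left(- \frac{2994774880754}{211} - 313584\right) - 284814 = - \frac{2994841046978}{211} - 284814 = - \frac{2994901142732}{211}$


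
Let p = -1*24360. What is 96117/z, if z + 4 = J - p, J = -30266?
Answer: -32039/1970 ≈ -16.263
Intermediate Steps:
p = -24360
z = -5910 (z = -4 + (-30266 - 1*(-24360)) = -4 + (-30266 + 24360) = -4 - 5906 = -5910)
96117/z = 96117/(-5910) = 96117*(-1/5910) = -32039/1970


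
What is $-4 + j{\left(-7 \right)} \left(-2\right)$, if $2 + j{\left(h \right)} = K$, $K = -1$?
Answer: $2$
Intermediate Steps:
$j{\left(h \right)} = -3$ ($j{\left(h \right)} = -2 - 1 = -3$)
$-4 + j{\left(-7 \right)} \left(-2\right) = -4 - -6 = -4 + 6 = 2$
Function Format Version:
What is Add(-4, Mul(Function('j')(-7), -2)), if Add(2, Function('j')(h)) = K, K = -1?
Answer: 2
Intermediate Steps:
Function('j')(h) = -3 (Function('j')(h) = Add(-2, -1) = -3)
Add(-4, Mul(Function('j')(-7), -2)) = Add(-4, Mul(-3, -2)) = Add(-4, 6) = 2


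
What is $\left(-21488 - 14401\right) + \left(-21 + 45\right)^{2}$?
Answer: $-35313$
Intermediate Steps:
$\left(-21488 - 14401\right) + \left(-21 + 45\right)^{2} = -35889 + 24^{2} = -35889 + 576 = -35313$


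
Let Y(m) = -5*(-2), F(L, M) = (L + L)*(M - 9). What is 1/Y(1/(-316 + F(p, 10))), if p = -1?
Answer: 1/10 ≈ 0.10000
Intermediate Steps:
F(L, M) = 2*L*(-9 + M) (F(L, M) = (2*L)*(-9 + M) = 2*L*(-9 + M))
Y(m) = 10
1/Y(1/(-316 + F(p, 10))) = 1/10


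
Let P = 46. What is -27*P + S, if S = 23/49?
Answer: -60835/49 ≈ -1241.5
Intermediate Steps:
S = 23/49 (S = 23*(1/49) = 23/49 ≈ 0.46939)
-27*P + S = -27*46 + 23/49 = -1242 + 23/49 = -60835/49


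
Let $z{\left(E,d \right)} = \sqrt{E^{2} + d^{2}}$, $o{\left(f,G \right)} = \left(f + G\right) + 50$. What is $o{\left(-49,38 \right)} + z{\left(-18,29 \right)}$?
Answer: $39 + \sqrt{1165} \approx 73.132$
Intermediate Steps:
$o{\left(f,G \right)} = 50 + G + f$ ($o{\left(f,G \right)} = \left(G + f\right) + 50 = 50 + G + f$)
$o{\left(-49,38 \right)} + z{\left(-18,29 \right)} = \left(50 + 38 - 49\right) + \sqrt{\left(-18\right)^{2} + 29^{2}} = 39 + \sqrt{324 + 841} = 39 + \sqrt{1165}$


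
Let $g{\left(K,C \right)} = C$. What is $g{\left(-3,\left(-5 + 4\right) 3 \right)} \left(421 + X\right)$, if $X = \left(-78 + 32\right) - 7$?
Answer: $-1104$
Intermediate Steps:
$X = -53$ ($X = -46 - 7 = -53$)
$g{\left(-3,\left(-5 + 4\right) 3 \right)} \left(421 + X\right) = \left(-5 + 4\right) 3 \left(421 - 53\right) = \left(-1\right) 3 \cdot 368 = \left(-3\right) 368 = -1104$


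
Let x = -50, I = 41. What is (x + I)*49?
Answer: -441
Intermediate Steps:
(x + I)*49 = (-50 + 41)*49 = -9*49 = -441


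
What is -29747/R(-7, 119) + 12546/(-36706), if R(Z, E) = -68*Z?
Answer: -548932639/8736028 ≈ -62.836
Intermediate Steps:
-29747/R(-7, 119) + 12546/(-36706) = -29747/((-68*(-7))) + 12546/(-36706) = -29747/476 + 12546*(-1/36706) = -29747*1/476 - 6273/18353 = -29747/476 - 6273/18353 = -548932639/8736028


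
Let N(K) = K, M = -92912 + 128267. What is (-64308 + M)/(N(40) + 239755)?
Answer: -28953/239795 ≈ -0.12074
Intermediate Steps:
M = 35355
(-64308 + M)/(N(40) + 239755) = (-64308 + 35355)/(40 + 239755) = -28953/239795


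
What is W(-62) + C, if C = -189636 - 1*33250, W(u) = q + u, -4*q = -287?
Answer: -891505/4 ≈ -2.2288e+5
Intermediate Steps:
q = 287/4 (q = -¼*(-287) = 287/4 ≈ 71.750)
W(u) = 287/4 + u
C = -222886 (C = -189636 - 33250 = -222886)
W(-62) + C = (287/4 - 62) - 222886 = 39/4 - 222886 = -891505/4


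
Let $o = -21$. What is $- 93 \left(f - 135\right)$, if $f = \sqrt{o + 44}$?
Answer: $12555 - 93 \sqrt{23} \approx 12109.0$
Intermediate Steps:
$f = \sqrt{23}$ ($f = \sqrt{-21 + 44} = \sqrt{23} \approx 4.7958$)
$- 93 \left(f - 135\right) = - 93 \left(\sqrt{23} - 135\right) = - 93 \left(-135 + \sqrt{23}\right) = 12555 - 93 \sqrt{23}$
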